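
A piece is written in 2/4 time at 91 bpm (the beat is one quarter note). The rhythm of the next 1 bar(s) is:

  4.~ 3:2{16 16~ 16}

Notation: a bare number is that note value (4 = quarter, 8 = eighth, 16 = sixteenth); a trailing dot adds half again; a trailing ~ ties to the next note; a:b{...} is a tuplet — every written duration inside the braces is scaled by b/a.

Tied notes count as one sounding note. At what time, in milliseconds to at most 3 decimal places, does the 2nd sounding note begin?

1. 0.0ms @ 0 + 1098.901ms (5/3)
2. 1098.901ms @ 5/3 + 219.78ms (1/3)

note 2 onset = 5/3b = 1098.901ms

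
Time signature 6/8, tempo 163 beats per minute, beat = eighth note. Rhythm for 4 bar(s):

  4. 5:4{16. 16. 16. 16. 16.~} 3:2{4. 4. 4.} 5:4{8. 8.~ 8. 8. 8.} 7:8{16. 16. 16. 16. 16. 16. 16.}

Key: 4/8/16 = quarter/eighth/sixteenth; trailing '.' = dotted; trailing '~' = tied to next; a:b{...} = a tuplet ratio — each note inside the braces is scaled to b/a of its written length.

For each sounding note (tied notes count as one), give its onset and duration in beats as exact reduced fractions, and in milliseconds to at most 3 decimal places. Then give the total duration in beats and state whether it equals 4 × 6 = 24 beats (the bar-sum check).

1) 0.0ms=0b +1104.294ms=3b
2) 1104.294ms=3b +220.859ms=3/5b
3) 1325.153ms=18/5b +220.859ms=3/5b
4) 1546.012ms=21/5b +220.859ms=3/5b
5) 1766.871ms=24/5b +220.859ms=3/5b
6) 1987.73ms=27/5b +957.055ms=13/5b
7) 2944.785ms=8b +736.196ms=2b
8) 3680.982ms=10b +736.196ms=2b
9) 4417.178ms=12b +441.718ms=6/5b
10) 4858.896ms=66/5b +883.436ms=12/5b
11) 5742.331ms=78/5b +441.718ms=6/5b
12) 6184.049ms=84/5b +441.718ms=6/5b
13) 6625.767ms=18b +315.513ms=6/7b
14) 6941.28ms=132/7b +315.513ms=6/7b
15) 7256.792ms=138/7b +315.513ms=6/7b
16) 7572.305ms=144/7b +315.513ms=6/7b
17) 7887.818ms=150/7b +315.513ms=6/7b
18) 8203.33ms=156/7b +315.513ms=6/7b
19) 8518.843ms=162/7b +315.513ms=6/7b
Σ=24b of 24 (163bpm 6/8) — PASS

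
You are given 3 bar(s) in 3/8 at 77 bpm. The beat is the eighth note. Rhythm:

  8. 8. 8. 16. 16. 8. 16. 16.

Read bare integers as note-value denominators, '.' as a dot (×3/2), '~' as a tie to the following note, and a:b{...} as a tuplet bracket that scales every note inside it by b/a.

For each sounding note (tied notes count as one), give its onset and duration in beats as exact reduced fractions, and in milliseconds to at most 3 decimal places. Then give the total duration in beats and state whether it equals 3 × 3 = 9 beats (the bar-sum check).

1) 0.0ms=0b +1168.831ms=3/2b
2) 1168.831ms=3/2b +1168.831ms=3/2b
3) 2337.662ms=3b +1168.831ms=3/2b
4) 3506.494ms=9/2b +584.416ms=3/4b
5) 4090.909ms=21/4b +584.416ms=3/4b
6) 4675.325ms=6b +1168.831ms=3/2b
7) 5844.156ms=15/2b +584.416ms=3/4b
8) 6428.571ms=33/4b +584.416ms=3/4b
Σ=9b of 9 (77bpm 3/8) — PASS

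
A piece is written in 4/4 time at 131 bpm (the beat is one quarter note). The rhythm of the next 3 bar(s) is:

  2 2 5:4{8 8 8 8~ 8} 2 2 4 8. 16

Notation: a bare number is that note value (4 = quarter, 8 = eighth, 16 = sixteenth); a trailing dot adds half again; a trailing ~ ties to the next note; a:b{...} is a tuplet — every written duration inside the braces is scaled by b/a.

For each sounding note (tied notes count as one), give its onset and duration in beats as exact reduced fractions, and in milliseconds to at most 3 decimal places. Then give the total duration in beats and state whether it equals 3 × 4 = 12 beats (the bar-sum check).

1) 0.0ms=0b +916.031ms=2b
2) 916.031ms=2b +916.031ms=2b
3) 1832.061ms=4b +183.206ms=2/5b
4) 2015.267ms=22/5b +183.206ms=2/5b
5) 2198.473ms=24/5b +183.206ms=2/5b
6) 2381.679ms=26/5b +366.412ms=4/5b
7) 2748.092ms=6b +916.031ms=2b
8) 3664.122ms=8b +916.031ms=2b
9) 4580.153ms=10b +458.015ms=1b
10) 5038.168ms=11b +343.511ms=3/4b
11) 5381.679ms=47/4b +114.504ms=1/4b
Σ=12b of 12 (131bpm 4/4) — PASS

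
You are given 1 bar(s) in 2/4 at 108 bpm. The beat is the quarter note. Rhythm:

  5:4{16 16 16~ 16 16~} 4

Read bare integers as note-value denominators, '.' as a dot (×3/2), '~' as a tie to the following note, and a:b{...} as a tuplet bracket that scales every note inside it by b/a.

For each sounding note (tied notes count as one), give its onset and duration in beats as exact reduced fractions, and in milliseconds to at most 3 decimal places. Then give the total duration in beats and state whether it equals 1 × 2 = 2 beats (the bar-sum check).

1) 0.0ms=0b +111.111ms=1/5b
2) 111.111ms=1/5b +111.111ms=1/5b
3) 222.222ms=2/5b +222.222ms=2/5b
4) 444.444ms=4/5b +666.667ms=6/5b
Σ=2b of 2 (108bpm 2/4) — PASS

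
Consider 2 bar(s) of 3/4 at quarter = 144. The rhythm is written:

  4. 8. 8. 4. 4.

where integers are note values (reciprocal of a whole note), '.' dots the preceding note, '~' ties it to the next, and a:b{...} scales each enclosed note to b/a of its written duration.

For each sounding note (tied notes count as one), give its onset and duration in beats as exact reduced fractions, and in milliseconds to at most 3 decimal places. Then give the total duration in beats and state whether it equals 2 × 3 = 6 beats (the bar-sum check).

1) 0.0ms=0b +625.0ms=3/2b
2) 625.0ms=3/2b +312.5ms=3/4b
3) 937.5ms=9/4b +312.5ms=3/4b
4) 1250.0ms=3b +625.0ms=3/2b
5) 1875.0ms=9/2b +625.0ms=3/2b
Σ=6b of 6 (144bpm 3/4) — PASS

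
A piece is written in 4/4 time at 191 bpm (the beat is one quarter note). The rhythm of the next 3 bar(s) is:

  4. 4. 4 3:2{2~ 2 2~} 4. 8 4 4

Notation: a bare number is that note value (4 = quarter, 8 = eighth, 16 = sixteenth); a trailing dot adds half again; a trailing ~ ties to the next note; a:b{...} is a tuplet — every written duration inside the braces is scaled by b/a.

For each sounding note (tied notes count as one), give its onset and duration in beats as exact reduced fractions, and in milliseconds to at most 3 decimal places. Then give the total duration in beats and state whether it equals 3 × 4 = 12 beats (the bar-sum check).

1) 0.0ms=0b +471.204ms=3/2b
2) 471.204ms=3/2b +471.204ms=3/2b
3) 942.408ms=3b +314.136ms=1b
4) 1256.545ms=4b +837.696ms=8/3b
5) 2094.241ms=20/3b +890.052ms=17/6b
6) 2984.293ms=19/2b +157.068ms=1/2b
7) 3141.361ms=10b +314.136ms=1b
8) 3455.497ms=11b +314.136ms=1b
Σ=12b of 12 (191bpm 4/4) — PASS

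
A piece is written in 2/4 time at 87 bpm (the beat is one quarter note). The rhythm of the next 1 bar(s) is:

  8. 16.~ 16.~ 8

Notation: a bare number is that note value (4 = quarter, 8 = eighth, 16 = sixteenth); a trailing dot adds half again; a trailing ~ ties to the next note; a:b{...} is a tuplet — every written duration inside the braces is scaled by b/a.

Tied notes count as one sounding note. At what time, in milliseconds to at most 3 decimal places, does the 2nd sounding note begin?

note 2 onset = 3/4b = 517.241ms

1. 0.0ms @ 0 + 517.241ms (3/4)
2. 517.241ms @ 3/4 + 862.069ms (5/4)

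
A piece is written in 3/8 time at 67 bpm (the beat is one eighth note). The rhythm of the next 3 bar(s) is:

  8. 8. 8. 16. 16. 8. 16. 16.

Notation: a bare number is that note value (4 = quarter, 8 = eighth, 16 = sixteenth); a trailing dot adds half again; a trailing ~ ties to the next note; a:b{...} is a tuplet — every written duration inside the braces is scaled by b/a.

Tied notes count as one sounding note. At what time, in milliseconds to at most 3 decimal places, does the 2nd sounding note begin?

note 2 onset = 3/2b = 1343.284ms

1. 0.0ms @ 0 + 1343.284ms (3/2)
2. 1343.284ms @ 3/2 + 1343.284ms (3/2)
3. 2686.567ms @ 3 + 1343.284ms (3/2)
4. 4029.851ms @ 9/2 + 671.642ms (3/4)
5. 4701.493ms @ 21/4 + 671.642ms (3/4)
6. 5373.134ms @ 6 + 1343.284ms (3/2)
7. 6716.418ms @ 15/2 + 671.642ms (3/4)
8. 7388.06ms @ 33/4 + 671.642ms (3/4)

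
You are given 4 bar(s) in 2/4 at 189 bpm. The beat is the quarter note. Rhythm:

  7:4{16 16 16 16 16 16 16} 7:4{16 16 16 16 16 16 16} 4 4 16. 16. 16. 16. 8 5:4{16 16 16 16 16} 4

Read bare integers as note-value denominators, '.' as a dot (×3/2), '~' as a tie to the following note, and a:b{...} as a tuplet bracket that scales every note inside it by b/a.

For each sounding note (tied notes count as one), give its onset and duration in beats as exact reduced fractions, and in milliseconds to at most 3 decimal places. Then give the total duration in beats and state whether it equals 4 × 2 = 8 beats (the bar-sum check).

1) 0.0ms=0b +45.351ms=1/7b
2) 45.351ms=1/7b +45.351ms=1/7b
3) 90.703ms=2/7b +45.351ms=1/7b
4) 136.054ms=3/7b +45.351ms=1/7b
5) 181.406ms=4/7b +45.351ms=1/7b
6) 226.757ms=5/7b +45.351ms=1/7b
7) 272.109ms=6/7b +45.351ms=1/7b
8) 317.46ms=1b +45.351ms=1/7b
9) 362.812ms=8/7b +45.351ms=1/7b
10) 408.163ms=9/7b +45.351ms=1/7b
11) 453.515ms=10/7b +45.351ms=1/7b
12) 498.866ms=11/7b +45.351ms=1/7b
13) 544.218ms=12/7b +45.351ms=1/7b
14) 589.569ms=13/7b +45.351ms=1/7b
15) 634.921ms=2b +317.46ms=1b
16) 952.381ms=3b +317.46ms=1b
17) 1269.841ms=4b +119.048ms=3/8b
18) 1388.889ms=35/8b +119.048ms=3/8b
19) 1507.937ms=19/4b +119.048ms=3/8b
20) 1626.984ms=41/8b +119.048ms=3/8b
21) 1746.032ms=11/2b +158.73ms=1/2b
22) 1904.762ms=6b +63.492ms=1/5b
23) 1968.254ms=31/5b +63.492ms=1/5b
24) 2031.746ms=32/5b +63.492ms=1/5b
25) 2095.238ms=33/5b +63.492ms=1/5b
26) 2158.73ms=34/5b +63.492ms=1/5b
27) 2222.222ms=7b +317.46ms=1b
Σ=8b of 8 (189bpm 2/4) — PASS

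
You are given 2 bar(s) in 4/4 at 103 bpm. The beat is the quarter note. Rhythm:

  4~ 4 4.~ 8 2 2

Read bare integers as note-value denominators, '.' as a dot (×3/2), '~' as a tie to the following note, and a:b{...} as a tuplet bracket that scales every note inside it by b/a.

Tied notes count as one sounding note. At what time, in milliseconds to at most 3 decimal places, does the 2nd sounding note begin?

1. 0.0ms @ 0 + 1165.049ms (2)
2. 1165.049ms @ 2 + 1165.049ms (2)
3. 2330.097ms @ 4 + 1165.049ms (2)
4. 3495.146ms @ 6 + 1165.049ms (2)

note 2 onset = 2b = 1165.049ms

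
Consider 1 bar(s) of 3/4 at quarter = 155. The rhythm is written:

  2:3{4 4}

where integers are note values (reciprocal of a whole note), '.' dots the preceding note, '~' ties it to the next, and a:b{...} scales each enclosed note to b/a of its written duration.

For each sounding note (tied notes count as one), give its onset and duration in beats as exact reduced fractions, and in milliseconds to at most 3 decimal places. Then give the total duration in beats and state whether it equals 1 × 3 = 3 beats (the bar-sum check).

1) 0.0ms=0b +580.645ms=3/2b
2) 580.645ms=3/2b +580.645ms=3/2b
Σ=3b of 3 (155bpm 3/4) — PASS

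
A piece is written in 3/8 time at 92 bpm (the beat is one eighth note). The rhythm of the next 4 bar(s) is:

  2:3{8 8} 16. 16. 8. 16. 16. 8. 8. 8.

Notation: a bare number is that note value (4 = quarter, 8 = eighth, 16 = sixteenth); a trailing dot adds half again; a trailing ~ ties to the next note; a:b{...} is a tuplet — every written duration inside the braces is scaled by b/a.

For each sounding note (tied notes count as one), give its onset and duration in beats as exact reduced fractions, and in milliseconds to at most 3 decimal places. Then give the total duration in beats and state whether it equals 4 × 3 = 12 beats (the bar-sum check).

1) 0.0ms=0b +978.261ms=3/2b
2) 978.261ms=3/2b +978.261ms=3/2b
3) 1956.522ms=3b +489.13ms=3/4b
4) 2445.652ms=15/4b +489.13ms=3/4b
5) 2934.783ms=9/2b +978.261ms=3/2b
6) 3913.043ms=6b +489.13ms=3/4b
7) 4402.174ms=27/4b +489.13ms=3/4b
8) 4891.304ms=15/2b +978.261ms=3/2b
9) 5869.565ms=9b +978.261ms=3/2b
10) 6847.826ms=21/2b +978.261ms=3/2b
Σ=12b of 12 (92bpm 3/8) — PASS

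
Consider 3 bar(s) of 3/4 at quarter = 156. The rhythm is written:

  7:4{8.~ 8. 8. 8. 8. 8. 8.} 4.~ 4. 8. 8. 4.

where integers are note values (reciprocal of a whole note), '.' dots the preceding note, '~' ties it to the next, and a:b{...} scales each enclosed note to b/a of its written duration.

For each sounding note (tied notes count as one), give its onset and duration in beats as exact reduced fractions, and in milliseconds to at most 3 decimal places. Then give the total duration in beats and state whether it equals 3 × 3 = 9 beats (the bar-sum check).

1) 0.0ms=0b +329.67ms=6/7b
2) 329.67ms=6/7b +164.835ms=3/7b
3) 494.505ms=9/7b +164.835ms=3/7b
4) 659.341ms=12/7b +164.835ms=3/7b
5) 824.176ms=15/7b +164.835ms=3/7b
6) 989.011ms=18/7b +164.835ms=3/7b
7) 1153.846ms=3b +1153.846ms=3b
8) 2307.692ms=6b +288.462ms=3/4b
9) 2596.154ms=27/4b +288.462ms=3/4b
10) 2884.615ms=15/2b +576.923ms=3/2b
Σ=9b of 9 (156bpm 3/4) — PASS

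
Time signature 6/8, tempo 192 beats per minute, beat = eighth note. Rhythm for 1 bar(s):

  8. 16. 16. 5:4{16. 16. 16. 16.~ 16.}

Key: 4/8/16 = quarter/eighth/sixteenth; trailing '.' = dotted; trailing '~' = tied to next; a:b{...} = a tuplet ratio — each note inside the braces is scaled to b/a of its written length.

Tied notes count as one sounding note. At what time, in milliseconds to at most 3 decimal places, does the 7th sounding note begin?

note 7 onset = 24/5b = 1500.0ms

1. 0.0ms @ 0 + 468.75ms (3/2)
2. 468.75ms @ 3/2 + 234.375ms (3/4)
3. 703.125ms @ 9/4 + 234.375ms (3/4)
4. 937.5ms @ 3 + 187.5ms (3/5)
5. 1125.0ms @ 18/5 + 187.5ms (3/5)
6. 1312.5ms @ 21/5 + 187.5ms (3/5)
7. 1500.0ms @ 24/5 + 375.0ms (6/5)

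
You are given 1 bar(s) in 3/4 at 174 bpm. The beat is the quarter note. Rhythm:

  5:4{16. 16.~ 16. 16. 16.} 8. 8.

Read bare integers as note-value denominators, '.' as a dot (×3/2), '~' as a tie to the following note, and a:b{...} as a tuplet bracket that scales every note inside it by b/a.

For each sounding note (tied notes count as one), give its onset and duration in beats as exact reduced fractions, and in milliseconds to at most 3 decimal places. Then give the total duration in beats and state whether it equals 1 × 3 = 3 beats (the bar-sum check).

1) 0.0ms=0b +103.448ms=3/10b
2) 103.448ms=3/10b +206.897ms=3/5b
3) 310.345ms=9/10b +103.448ms=3/10b
4) 413.793ms=6/5b +103.448ms=3/10b
5) 517.241ms=3/2b +258.621ms=3/4b
6) 775.862ms=9/4b +258.621ms=3/4b
Σ=3b of 3 (174bpm 3/4) — PASS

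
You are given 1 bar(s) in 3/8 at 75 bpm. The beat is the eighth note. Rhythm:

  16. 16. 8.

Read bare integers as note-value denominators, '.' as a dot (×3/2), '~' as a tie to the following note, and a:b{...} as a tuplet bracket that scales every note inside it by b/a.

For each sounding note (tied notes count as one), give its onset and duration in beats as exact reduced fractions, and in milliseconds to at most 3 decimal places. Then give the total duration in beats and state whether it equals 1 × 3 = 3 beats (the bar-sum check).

1) 0.0ms=0b +600.0ms=3/4b
2) 600.0ms=3/4b +600.0ms=3/4b
3) 1200.0ms=3/2b +1200.0ms=3/2b
Σ=3b of 3 (75bpm 3/8) — PASS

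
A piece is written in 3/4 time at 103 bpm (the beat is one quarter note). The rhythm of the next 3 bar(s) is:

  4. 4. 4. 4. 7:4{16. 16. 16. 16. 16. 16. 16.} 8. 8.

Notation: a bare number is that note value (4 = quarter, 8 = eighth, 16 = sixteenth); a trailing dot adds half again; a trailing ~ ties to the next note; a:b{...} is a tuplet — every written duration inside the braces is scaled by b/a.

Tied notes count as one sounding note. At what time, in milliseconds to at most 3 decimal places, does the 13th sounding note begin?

note 13 onset = 33/4b = 4805.825ms

1. 0.0ms @ 0 + 873.786ms (3/2)
2. 873.786ms @ 3/2 + 873.786ms (3/2)
3. 1747.573ms @ 3 + 873.786ms (3/2)
4. 2621.359ms @ 9/2 + 873.786ms (3/2)
5. 3495.146ms @ 6 + 124.827ms (3/14)
6. 3619.972ms @ 87/14 + 124.827ms (3/14)
7. 3744.799ms @ 45/7 + 124.827ms (3/14)
8. 3869.626ms @ 93/14 + 124.827ms (3/14)
9. 3994.452ms @ 48/7 + 124.827ms (3/14)
10. 4119.279ms @ 99/14 + 124.827ms (3/14)
11. 4244.105ms @ 51/7 + 124.827ms (3/14)
12. 4368.932ms @ 15/2 + 436.893ms (3/4)
13. 4805.825ms @ 33/4 + 436.893ms (3/4)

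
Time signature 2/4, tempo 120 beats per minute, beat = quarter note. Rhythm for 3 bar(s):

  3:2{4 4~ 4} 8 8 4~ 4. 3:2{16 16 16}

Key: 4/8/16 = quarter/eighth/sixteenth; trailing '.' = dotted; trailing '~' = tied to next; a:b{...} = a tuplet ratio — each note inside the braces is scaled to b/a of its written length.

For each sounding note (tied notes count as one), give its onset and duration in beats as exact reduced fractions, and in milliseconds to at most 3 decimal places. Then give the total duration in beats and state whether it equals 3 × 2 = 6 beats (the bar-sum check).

1) 0.0ms=0b +333.333ms=2/3b
2) 333.333ms=2/3b +666.667ms=4/3b
3) 1000.0ms=2b +250.0ms=1/2b
4) 1250.0ms=5/2b +250.0ms=1/2b
5) 1500.0ms=3b +1250.0ms=5/2b
6) 2750.0ms=11/2b +83.333ms=1/6b
7) 2833.333ms=17/3b +83.333ms=1/6b
8) 2916.667ms=35/6b +83.333ms=1/6b
Σ=6b of 6 (120bpm 2/4) — PASS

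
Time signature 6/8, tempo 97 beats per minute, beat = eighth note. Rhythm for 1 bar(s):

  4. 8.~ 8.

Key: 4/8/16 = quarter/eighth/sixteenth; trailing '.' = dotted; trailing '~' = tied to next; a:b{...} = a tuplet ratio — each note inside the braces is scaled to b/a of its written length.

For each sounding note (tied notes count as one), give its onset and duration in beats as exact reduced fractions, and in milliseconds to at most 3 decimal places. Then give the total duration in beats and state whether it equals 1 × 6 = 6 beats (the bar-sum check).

1) 0.0ms=0b +1855.67ms=3b
2) 1855.67ms=3b +1855.67ms=3b
Σ=6b of 6 (97bpm 6/8) — PASS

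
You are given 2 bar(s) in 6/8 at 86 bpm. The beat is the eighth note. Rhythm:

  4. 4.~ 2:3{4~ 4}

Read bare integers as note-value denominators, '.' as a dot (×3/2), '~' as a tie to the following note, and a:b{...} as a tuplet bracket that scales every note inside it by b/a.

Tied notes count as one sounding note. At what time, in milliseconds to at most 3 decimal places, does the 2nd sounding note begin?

note 2 onset = 3b = 2093.023ms

1. 0.0ms @ 0 + 2093.023ms (3)
2. 2093.023ms @ 3 + 6279.07ms (9)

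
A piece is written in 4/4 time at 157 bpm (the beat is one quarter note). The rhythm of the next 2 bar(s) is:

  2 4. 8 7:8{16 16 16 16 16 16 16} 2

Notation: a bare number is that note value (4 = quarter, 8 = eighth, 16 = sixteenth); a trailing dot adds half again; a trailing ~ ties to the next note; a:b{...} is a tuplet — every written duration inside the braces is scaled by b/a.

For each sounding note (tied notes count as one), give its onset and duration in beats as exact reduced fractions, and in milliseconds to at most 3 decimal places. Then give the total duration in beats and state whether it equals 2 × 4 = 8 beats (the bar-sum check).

1) 0.0ms=0b +764.331ms=2b
2) 764.331ms=2b +573.248ms=3/2b
3) 1337.58ms=7/2b +191.083ms=1/2b
4) 1528.662ms=4b +109.19ms=2/7b
5) 1637.853ms=30/7b +109.19ms=2/7b
6) 1747.043ms=32/7b +109.19ms=2/7b
7) 1856.233ms=34/7b +109.19ms=2/7b
8) 1965.423ms=36/7b +109.19ms=2/7b
9) 2074.613ms=38/7b +109.19ms=2/7b
10) 2183.803ms=40/7b +109.19ms=2/7b
11) 2292.994ms=6b +764.331ms=2b
Σ=8b of 8 (157bpm 4/4) — PASS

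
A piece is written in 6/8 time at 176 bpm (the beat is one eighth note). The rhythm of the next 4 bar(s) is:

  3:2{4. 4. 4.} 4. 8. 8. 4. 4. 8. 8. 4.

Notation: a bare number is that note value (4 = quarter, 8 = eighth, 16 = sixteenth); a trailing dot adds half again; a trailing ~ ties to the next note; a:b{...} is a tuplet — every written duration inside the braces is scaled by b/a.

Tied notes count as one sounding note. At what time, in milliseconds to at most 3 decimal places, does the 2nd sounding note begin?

note 2 onset = 2b = 681.818ms

1. 0.0ms @ 0 + 681.818ms (2)
2. 681.818ms @ 2 + 681.818ms (2)
3. 1363.636ms @ 4 + 681.818ms (2)
4. 2045.455ms @ 6 + 1022.727ms (3)
5. 3068.182ms @ 9 + 511.364ms (3/2)
6. 3579.545ms @ 21/2 + 511.364ms (3/2)
7. 4090.909ms @ 12 + 1022.727ms (3)
8. 5113.636ms @ 15 + 1022.727ms (3)
9. 6136.364ms @ 18 + 511.364ms (3/2)
10. 6647.727ms @ 39/2 + 511.364ms (3/2)
11. 7159.091ms @ 21 + 1022.727ms (3)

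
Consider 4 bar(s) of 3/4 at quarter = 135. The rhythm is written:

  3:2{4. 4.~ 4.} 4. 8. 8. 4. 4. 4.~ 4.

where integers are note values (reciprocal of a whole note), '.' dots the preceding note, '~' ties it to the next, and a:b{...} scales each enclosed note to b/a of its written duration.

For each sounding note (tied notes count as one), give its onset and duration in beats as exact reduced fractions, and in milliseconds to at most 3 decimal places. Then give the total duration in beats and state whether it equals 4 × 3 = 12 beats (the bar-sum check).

1) 0.0ms=0b +444.444ms=1b
2) 444.444ms=1b +888.889ms=2b
3) 1333.333ms=3b +666.667ms=3/2b
4) 2000.0ms=9/2b +333.333ms=3/4b
5) 2333.333ms=21/4b +333.333ms=3/4b
6) 2666.667ms=6b +666.667ms=3/2b
7) 3333.333ms=15/2b +666.667ms=3/2b
8) 4000.0ms=9b +1333.333ms=3b
Σ=12b of 12 (135bpm 3/4) — PASS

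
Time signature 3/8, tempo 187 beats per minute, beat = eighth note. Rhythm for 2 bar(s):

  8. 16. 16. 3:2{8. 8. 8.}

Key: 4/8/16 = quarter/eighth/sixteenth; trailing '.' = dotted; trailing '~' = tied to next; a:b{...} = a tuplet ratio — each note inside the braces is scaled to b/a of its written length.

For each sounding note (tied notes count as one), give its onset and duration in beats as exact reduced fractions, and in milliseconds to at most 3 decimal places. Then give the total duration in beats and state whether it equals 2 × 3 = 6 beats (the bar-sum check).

1) 0.0ms=0b +481.283ms=3/2b
2) 481.283ms=3/2b +240.642ms=3/4b
3) 721.925ms=9/4b +240.642ms=3/4b
4) 962.567ms=3b +320.856ms=1b
5) 1283.422ms=4b +320.856ms=1b
6) 1604.278ms=5b +320.856ms=1b
Σ=6b of 6 (187bpm 3/8) — PASS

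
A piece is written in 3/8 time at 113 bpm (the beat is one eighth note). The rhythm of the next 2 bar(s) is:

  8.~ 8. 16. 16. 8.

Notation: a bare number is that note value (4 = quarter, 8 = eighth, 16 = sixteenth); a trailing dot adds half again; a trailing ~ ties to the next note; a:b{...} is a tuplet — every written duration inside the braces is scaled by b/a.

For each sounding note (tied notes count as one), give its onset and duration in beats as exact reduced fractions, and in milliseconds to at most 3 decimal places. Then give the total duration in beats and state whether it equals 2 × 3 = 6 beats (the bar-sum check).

1) 0.0ms=0b +1592.92ms=3b
2) 1592.92ms=3b +398.23ms=3/4b
3) 1991.15ms=15/4b +398.23ms=3/4b
4) 2389.381ms=9/2b +796.46ms=3/2b
Σ=6b of 6 (113bpm 3/8) — PASS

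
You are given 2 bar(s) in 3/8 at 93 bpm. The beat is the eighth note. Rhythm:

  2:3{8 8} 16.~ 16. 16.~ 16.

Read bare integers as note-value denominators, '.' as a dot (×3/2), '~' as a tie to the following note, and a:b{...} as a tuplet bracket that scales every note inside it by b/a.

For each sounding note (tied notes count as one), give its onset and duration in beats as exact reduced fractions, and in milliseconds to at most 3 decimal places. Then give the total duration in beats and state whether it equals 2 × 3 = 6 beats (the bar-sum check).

1) 0.0ms=0b +967.742ms=3/2b
2) 967.742ms=3/2b +967.742ms=3/2b
3) 1935.484ms=3b +967.742ms=3/2b
4) 2903.226ms=9/2b +967.742ms=3/2b
Σ=6b of 6 (93bpm 3/8) — PASS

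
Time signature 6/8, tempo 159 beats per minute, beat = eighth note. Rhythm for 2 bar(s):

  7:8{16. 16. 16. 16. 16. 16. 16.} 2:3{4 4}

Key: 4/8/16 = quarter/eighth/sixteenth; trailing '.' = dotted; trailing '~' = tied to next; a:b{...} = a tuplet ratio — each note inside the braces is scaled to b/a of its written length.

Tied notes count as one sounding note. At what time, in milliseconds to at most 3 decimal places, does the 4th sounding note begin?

1. 0.0ms @ 0 + 323.45ms (6/7)
2. 323.45ms @ 6/7 + 323.45ms (6/7)
3. 646.9ms @ 12/7 + 323.45ms (6/7)
4. 970.35ms @ 18/7 + 323.45ms (6/7)
5. 1293.801ms @ 24/7 + 323.45ms (6/7)
6. 1617.251ms @ 30/7 + 323.45ms (6/7)
7. 1940.701ms @ 36/7 + 323.45ms (6/7)
8. 2264.151ms @ 6 + 1132.075ms (3)
9. 3396.226ms @ 9 + 1132.075ms (3)

note 4 onset = 18/7b = 970.35ms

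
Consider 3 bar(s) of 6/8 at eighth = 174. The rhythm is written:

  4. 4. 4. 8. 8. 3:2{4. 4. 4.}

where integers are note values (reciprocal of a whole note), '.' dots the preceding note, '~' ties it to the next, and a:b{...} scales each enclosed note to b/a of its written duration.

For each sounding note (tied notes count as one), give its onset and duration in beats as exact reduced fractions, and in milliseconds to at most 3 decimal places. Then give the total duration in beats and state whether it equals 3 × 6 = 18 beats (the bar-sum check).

1) 0.0ms=0b +1034.483ms=3b
2) 1034.483ms=3b +1034.483ms=3b
3) 2068.966ms=6b +1034.483ms=3b
4) 3103.448ms=9b +517.241ms=3/2b
5) 3620.69ms=21/2b +517.241ms=3/2b
6) 4137.931ms=12b +689.655ms=2b
7) 4827.586ms=14b +689.655ms=2b
8) 5517.241ms=16b +689.655ms=2b
Σ=18b of 18 (174bpm 6/8) — PASS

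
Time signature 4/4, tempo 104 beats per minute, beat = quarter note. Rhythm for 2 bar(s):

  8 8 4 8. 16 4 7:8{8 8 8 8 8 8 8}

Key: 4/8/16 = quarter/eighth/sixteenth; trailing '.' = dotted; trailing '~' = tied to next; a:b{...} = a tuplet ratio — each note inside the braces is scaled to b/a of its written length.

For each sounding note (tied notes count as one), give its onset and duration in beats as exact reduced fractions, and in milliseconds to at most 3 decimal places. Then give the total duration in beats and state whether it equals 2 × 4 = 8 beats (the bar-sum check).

1) 0.0ms=0b +288.462ms=1/2b
2) 288.462ms=1/2b +288.462ms=1/2b
3) 576.923ms=1b +576.923ms=1b
4) 1153.846ms=2b +432.692ms=3/4b
5) 1586.538ms=11/4b +144.231ms=1/4b
6) 1730.769ms=3b +576.923ms=1b
7) 2307.692ms=4b +329.67ms=4/7b
8) 2637.363ms=32/7b +329.67ms=4/7b
9) 2967.033ms=36/7b +329.67ms=4/7b
10) 3296.703ms=40/7b +329.67ms=4/7b
11) 3626.374ms=44/7b +329.67ms=4/7b
12) 3956.044ms=48/7b +329.67ms=4/7b
13) 4285.714ms=52/7b +329.67ms=4/7b
Σ=8b of 8 (104bpm 4/4) — PASS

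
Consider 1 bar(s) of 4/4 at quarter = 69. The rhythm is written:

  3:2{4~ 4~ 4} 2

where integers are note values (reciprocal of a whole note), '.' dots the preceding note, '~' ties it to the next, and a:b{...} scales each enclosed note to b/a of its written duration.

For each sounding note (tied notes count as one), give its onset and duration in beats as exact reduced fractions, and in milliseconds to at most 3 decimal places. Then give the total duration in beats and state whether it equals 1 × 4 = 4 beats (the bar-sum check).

1) 0.0ms=0b +1739.13ms=2b
2) 1739.13ms=2b +1739.13ms=2b
Σ=4b of 4 (69bpm 4/4) — PASS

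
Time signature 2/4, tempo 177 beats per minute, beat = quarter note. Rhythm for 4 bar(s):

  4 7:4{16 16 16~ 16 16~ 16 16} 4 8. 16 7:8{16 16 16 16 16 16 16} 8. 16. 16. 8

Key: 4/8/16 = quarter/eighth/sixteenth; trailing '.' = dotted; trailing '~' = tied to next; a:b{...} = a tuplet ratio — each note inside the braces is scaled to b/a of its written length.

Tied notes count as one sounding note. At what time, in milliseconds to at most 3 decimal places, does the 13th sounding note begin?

1. 0.0ms @ 0 + 338.983ms (1)
2. 338.983ms @ 1 + 48.426ms (1/7)
3. 387.409ms @ 8/7 + 48.426ms (1/7)
4. 435.835ms @ 9/7 + 96.852ms (2/7)
5. 532.688ms @ 11/7 + 96.852ms (2/7)
6. 629.54ms @ 13/7 + 48.426ms (1/7)
7. 677.966ms @ 2 + 338.983ms (1)
8. 1016.949ms @ 3 + 254.237ms (3/4)
9. 1271.186ms @ 15/4 + 84.746ms (1/4)
10. 1355.932ms @ 4 + 96.852ms (2/7)
11. 1452.785ms @ 30/7 + 96.852ms (2/7)
12. 1549.637ms @ 32/7 + 96.852ms (2/7)
13. 1646.489ms @ 34/7 + 96.852ms (2/7)
14. 1743.341ms @ 36/7 + 96.852ms (2/7)
15. 1840.194ms @ 38/7 + 96.852ms (2/7)
16. 1937.046ms @ 40/7 + 96.852ms (2/7)
17. 2033.898ms @ 6 + 254.237ms (3/4)
18. 2288.136ms @ 27/4 + 127.119ms (3/8)
19. 2415.254ms @ 57/8 + 127.119ms (3/8)
20. 2542.373ms @ 15/2 + 169.492ms (1/2)

note 13 onset = 34/7b = 1646.489ms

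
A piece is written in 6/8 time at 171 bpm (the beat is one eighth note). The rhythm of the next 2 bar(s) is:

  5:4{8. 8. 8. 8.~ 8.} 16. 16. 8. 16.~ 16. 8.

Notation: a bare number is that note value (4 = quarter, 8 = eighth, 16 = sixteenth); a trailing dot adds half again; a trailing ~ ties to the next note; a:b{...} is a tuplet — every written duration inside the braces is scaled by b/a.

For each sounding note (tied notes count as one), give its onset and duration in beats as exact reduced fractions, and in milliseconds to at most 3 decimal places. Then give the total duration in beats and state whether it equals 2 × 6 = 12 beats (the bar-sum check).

1) 0.0ms=0b +421.053ms=6/5b
2) 421.053ms=6/5b +421.053ms=6/5b
3) 842.105ms=12/5b +421.053ms=6/5b
4) 1263.158ms=18/5b +842.105ms=12/5b
5) 2105.263ms=6b +263.158ms=3/4b
6) 2368.421ms=27/4b +263.158ms=3/4b
7) 2631.579ms=15/2b +526.316ms=3/2b
8) 3157.895ms=9b +526.316ms=3/2b
9) 3684.211ms=21/2b +526.316ms=3/2b
Σ=12b of 12 (171bpm 6/8) — PASS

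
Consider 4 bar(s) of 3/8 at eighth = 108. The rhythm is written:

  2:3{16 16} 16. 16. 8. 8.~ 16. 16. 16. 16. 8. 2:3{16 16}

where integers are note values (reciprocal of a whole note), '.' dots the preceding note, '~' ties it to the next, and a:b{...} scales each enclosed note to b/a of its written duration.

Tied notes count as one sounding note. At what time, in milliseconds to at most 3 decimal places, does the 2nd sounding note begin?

note 2 onset = 3/4b = 416.667ms

1. 0.0ms @ 0 + 416.667ms (3/4)
2. 416.667ms @ 3/4 + 416.667ms (3/4)
3. 833.333ms @ 3/2 + 416.667ms (3/4)
4. 1250.0ms @ 9/4 + 416.667ms (3/4)
5. 1666.667ms @ 3 + 833.333ms (3/2)
6. 2500.0ms @ 9/2 + 1250.0ms (9/4)
7. 3750.0ms @ 27/4 + 416.667ms (3/4)
8. 4166.667ms @ 15/2 + 416.667ms (3/4)
9. 4583.333ms @ 33/4 + 416.667ms (3/4)
10. 5000.0ms @ 9 + 833.333ms (3/2)
11. 5833.333ms @ 21/2 + 416.667ms (3/4)
12. 6250.0ms @ 45/4 + 416.667ms (3/4)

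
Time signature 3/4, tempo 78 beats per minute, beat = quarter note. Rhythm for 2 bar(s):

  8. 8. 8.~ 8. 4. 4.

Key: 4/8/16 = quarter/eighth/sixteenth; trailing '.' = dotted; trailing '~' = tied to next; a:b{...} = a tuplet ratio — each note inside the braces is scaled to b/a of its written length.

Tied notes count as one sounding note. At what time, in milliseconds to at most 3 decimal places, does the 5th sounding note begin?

note 5 onset = 9/2b = 3461.538ms

1. 0.0ms @ 0 + 576.923ms (3/4)
2. 576.923ms @ 3/4 + 576.923ms (3/4)
3. 1153.846ms @ 3/2 + 1153.846ms (3/2)
4. 2307.692ms @ 3 + 1153.846ms (3/2)
5. 3461.538ms @ 9/2 + 1153.846ms (3/2)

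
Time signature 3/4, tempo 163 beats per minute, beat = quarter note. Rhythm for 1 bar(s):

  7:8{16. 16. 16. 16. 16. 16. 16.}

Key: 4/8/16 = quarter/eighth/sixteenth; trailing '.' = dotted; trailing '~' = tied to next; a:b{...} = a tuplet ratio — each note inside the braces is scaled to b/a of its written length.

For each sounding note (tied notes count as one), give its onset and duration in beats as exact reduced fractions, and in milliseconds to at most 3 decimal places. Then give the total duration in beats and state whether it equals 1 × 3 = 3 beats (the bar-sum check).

1) 0.0ms=0b +157.756ms=3/7b
2) 157.756ms=3/7b +157.756ms=3/7b
3) 315.513ms=6/7b +157.756ms=3/7b
4) 473.269ms=9/7b +157.756ms=3/7b
5) 631.025ms=12/7b +157.756ms=3/7b
6) 788.782ms=15/7b +157.756ms=3/7b
7) 946.538ms=18/7b +157.756ms=3/7b
Σ=3b of 3 (163bpm 3/4) — PASS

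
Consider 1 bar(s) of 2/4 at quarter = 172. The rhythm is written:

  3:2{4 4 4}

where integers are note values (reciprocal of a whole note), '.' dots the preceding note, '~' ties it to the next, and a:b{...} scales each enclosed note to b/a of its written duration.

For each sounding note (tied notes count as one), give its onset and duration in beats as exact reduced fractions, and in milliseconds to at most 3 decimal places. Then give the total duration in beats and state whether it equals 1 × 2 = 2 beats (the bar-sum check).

1) 0.0ms=0b +232.558ms=2/3b
2) 232.558ms=2/3b +232.558ms=2/3b
3) 465.116ms=4/3b +232.558ms=2/3b
Σ=2b of 2 (172bpm 2/4) — PASS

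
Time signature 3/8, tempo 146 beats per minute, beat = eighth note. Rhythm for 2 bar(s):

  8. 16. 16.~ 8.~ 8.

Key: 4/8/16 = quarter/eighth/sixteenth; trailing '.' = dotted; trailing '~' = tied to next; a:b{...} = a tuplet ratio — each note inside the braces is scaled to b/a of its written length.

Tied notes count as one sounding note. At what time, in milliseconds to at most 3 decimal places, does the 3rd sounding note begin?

note 3 onset = 9/4b = 924.658ms

1. 0.0ms @ 0 + 616.438ms (3/2)
2. 616.438ms @ 3/2 + 308.219ms (3/4)
3. 924.658ms @ 9/4 + 1541.096ms (15/4)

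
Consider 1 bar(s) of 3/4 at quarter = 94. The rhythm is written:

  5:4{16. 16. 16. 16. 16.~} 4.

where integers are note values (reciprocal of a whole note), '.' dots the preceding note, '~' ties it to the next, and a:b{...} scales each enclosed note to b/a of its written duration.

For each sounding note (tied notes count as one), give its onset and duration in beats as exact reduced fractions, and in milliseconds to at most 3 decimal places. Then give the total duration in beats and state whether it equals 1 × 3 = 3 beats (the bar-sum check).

1) 0.0ms=0b +191.489ms=3/10b
2) 191.489ms=3/10b +191.489ms=3/10b
3) 382.979ms=3/5b +191.489ms=3/10b
4) 574.468ms=9/10b +191.489ms=3/10b
5) 765.957ms=6/5b +1148.936ms=9/5b
Σ=3b of 3 (94bpm 3/4) — PASS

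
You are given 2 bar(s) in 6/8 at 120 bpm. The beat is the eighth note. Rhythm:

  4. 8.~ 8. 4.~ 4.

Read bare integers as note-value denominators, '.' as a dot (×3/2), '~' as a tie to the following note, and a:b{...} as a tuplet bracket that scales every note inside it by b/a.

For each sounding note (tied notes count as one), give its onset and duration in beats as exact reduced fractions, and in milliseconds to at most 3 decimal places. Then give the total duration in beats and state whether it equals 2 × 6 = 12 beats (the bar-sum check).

1) 0.0ms=0b +1500.0ms=3b
2) 1500.0ms=3b +1500.0ms=3b
3) 3000.0ms=6b +3000.0ms=6b
Σ=12b of 12 (120bpm 6/8) — PASS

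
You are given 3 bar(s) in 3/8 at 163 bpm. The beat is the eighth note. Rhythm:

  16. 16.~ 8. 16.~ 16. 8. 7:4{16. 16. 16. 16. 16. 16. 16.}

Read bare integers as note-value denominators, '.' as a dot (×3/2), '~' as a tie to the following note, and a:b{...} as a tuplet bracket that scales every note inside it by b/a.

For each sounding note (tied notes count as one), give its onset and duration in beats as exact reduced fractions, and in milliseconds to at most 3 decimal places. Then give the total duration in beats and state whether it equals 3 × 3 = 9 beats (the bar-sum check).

1) 0.0ms=0b +276.074ms=3/4b
2) 276.074ms=3/4b +828.221ms=9/4b
3) 1104.294ms=3b +552.147ms=3/2b
4) 1656.442ms=9/2b +552.147ms=3/2b
5) 2208.589ms=6b +157.756ms=3/7b
6) 2366.345ms=45/7b +157.756ms=3/7b
7) 2524.102ms=48/7b +157.756ms=3/7b
8) 2681.858ms=51/7b +157.756ms=3/7b
9) 2839.614ms=54/7b +157.756ms=3/7b
10) 2997.371ms=57/7b +157.756ms=3/7b
11) 3155.127ms=60/7b +157.756ms=3/7b
Σ=9b of 9 (163bpm 3/8) — PASS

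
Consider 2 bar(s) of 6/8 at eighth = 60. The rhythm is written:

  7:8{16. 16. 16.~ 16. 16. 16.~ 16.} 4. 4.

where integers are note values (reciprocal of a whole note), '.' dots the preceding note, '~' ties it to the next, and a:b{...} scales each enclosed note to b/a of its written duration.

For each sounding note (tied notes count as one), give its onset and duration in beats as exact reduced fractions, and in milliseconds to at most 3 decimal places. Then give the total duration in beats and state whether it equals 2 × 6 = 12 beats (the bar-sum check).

1) 0.0ms=0b +857.143ms=6/7b
2) 857.143ms=6/7b +857.143ms=6/7b
3) 1714.286ms=12/7b +1714.286ms=12/7b
4) 3428.571ms=24/7b +857.143ms=6/7b
5) 4285.714ms=30/7b +1714.286ms=12/7b
6) 6000.0ms=6b +3000.0ms=3b
7) 9000.0ms=9b +3000.0ms=3b
Σ=12b of 12 (60bpm 6/8) — PASS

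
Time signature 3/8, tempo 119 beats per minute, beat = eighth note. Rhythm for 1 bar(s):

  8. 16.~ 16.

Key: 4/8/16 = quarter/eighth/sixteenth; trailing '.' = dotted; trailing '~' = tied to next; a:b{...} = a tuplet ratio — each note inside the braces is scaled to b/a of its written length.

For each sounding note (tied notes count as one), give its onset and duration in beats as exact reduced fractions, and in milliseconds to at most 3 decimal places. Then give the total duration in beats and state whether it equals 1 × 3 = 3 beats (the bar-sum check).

1) 0.0ms=0b +756.303ms=3/2b
2) 756.303ms=3/2b +756.303ms=3/2b
Σ=3b of 3 (119bpm 3/8) — PASS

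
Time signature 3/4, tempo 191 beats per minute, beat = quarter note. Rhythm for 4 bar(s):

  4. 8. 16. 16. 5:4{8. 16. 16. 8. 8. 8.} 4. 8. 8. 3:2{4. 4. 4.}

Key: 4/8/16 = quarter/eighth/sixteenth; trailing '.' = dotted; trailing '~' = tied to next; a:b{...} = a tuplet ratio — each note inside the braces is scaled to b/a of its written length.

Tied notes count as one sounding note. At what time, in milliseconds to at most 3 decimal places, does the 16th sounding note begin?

1. 0.0ms @ 0 + 471.204ms (3/2)
2. 471.204ms @ 3/2 + 235.602ms (3/4)
3. 706.806ms @ 9/4 + 117.801ms (3/8)
4. 824.607ms @ 21/8 + 117.801ms (3/8)
5. 942.408ms @ 3 + 188.482ms (3/5)
6. 1130.89ms @ 18/5 + 94.241ms (3/10)
7. 1225.131ms @ 39/10 + 94.241ms (3/10)
8. 1319.372ms @ 21/5 + 188.482ms (3/5)
9. 1507.853ms @ 24/5 + 188.482ms (3/5)
10. 1696.335ms @ 27/5 + 188.482ms (3/5)
11. 1884.817ms @ 6 + 471.204ms (3/2)
12. 2356.021ms @ 15/2 + 235.602ms (3/4)
13. 2591.623ms @ 33/4 + 235.602ms (3/4)
14. 2827.225ms @ 9 + 314.136ms (1)
15. 3141.361ms @ 10 + 314.136ms (1)
16. 3455.497ms @ 11 + 314.136ms (1)

note 16 onset = 11b = 3455.497ms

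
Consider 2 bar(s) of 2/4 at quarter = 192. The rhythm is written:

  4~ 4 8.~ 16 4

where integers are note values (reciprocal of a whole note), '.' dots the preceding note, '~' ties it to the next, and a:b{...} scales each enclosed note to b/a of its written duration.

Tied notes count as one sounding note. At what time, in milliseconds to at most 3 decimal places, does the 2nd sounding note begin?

note 2 onset = 2b = 625.0ms

1. 0.0ms @ 0 + 625.0ms (2)
2. 625.0ms @ 2 + 312.5ms (1)
3. 937.5ms @ 3 + 312.5ms (1)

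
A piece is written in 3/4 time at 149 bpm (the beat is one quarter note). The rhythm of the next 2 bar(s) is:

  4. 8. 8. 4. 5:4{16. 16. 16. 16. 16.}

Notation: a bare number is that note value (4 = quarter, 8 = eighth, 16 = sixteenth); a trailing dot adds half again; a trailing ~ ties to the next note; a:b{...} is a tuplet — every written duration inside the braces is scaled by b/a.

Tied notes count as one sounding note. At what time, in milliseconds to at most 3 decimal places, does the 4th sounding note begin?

1. 0.0ms @ 0 + 604.027ms (3/2)
2. 604.027ms @ 3/2 + 302.013ms (3/4)
3. 906.04ms @ 9/4 + 302.013ms (3/4)
4. 1208.054ms @ 3 + 604.027ms (3/2)
5. 1812.081ms @ 9/2 + 120.805ms (3/10)
6. 1932.886ms @ 24/5 + 120.805ms (3/10)
7. 2053.691ms @ 51/10 + 120.805ms (3/10)
8. 2174.497ms @ 27/5 + 120.805ms (3/10)
9. 2295.302ms @ 57/10 + 120.805ms (3/10)

note 4 onset = 3b = 1208.054ms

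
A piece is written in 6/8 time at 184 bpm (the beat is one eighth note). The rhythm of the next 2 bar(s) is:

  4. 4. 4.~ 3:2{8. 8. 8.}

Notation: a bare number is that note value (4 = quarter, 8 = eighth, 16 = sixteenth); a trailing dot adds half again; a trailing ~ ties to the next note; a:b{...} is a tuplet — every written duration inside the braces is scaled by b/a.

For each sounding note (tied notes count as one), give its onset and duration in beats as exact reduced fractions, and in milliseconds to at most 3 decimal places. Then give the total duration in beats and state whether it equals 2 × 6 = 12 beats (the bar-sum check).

1) 0.0ms=0b +978.261ms=3b
2) 978.261ms=3b +978.261ms=3b
3) 1956.522ms=6b +1304.348ms=4b
4) 3260.87ms=10b +326.087ms=1b
5) 3586.957ms=11b +326.087ms=1b
Σ=12b of 12 (184bpm 6/8) — PASS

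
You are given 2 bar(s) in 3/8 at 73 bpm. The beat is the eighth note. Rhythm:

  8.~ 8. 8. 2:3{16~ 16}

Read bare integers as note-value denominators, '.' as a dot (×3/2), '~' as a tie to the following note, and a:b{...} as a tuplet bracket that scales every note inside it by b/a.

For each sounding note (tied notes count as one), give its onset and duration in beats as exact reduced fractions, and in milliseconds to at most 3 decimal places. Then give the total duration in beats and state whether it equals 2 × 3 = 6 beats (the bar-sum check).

1) 0.0ms=0b +2465.753ms=3b
2) 2465.753ms=3b +1232.877ms=3/2b
3) 3698.63ms=9/2b +1232.877ms=3/2b
Σ=6b of 6 (73bpm 3/8) — PASS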